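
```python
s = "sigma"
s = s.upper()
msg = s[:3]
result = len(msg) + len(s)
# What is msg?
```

Trace:
`s = "sigma"` → s = 'sigma'
`s = s.upper()` → s = 'SIGMA'
`msg = s[:3]` → msg = 'SIG'
`result = len(msg) + len(s)` → result = 8
So msg = 'SIG'

Answer: 'SIG'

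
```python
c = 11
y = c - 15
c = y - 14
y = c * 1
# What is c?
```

Trace:
`c = 11` → c = 11
`y = c - 15` → y = -4
`c = y - 14` → c = -18
`y = c * 1` → y = -18
So c = -18

Answer: -18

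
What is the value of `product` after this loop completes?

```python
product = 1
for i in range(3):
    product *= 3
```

3^3 = 27
`product` takes the values: 1 → 3 → 9 → 27

Answer: 27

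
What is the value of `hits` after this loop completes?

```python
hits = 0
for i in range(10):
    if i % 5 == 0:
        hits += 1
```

Count numbers divisible by 5 in range(10)
`hits` takes the values: 0 → 1 → 2

Answer: 2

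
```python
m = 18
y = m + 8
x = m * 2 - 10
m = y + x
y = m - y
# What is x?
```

Trace:
`m = 18` → m = 18
`y = m + 8` → y = 26
`x = m * 2 - 10` → x = 26
`m = y + x` → m = 52
`y = m - y` → y = 26
So x = 26

Answer: 26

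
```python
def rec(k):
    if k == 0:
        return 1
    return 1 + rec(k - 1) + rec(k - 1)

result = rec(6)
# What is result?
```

rec(k) = 1 + 2·rec(k-1), rec(0)=1. Closed form: (1+1)·2^6 - 1 = 127.

Answer: 127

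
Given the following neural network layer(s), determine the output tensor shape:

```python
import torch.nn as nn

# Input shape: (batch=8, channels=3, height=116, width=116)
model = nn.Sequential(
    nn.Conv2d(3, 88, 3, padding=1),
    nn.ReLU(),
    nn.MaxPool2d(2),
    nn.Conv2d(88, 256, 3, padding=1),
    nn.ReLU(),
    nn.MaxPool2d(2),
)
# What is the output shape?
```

Input: (8, 3, 116, 116) -> after first Conv2d: (8, 88, 116, 116) -> after first MaxPool2d: (8, 88, 58, 58) -> after second Conv2d: (8, 256, 58, 58) -> Output: (8, 256, 29, 29)

Answer: (8, 256, 29, 29)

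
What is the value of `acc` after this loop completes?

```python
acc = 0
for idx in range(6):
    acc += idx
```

Sum of 0 to 5 = 15
`acc` takes the values: 0 → 1 → 3 → 6 → 10 → 15

Answer: 15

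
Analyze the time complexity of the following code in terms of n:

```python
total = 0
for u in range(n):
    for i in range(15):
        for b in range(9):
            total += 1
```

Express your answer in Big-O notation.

Each loop level contributes: n × 1 × 1. Multiplying the contributions gives O(n).

Answer: O(n)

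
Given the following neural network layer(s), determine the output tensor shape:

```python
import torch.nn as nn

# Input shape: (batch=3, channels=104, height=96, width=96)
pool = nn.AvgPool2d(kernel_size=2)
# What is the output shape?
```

Input: (3, 104, 96, 96) -> Output: (3, 104, 48, 48)

Answer: (3, 104, 48, 48)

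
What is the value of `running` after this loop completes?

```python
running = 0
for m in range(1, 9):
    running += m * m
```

Sum of squares 1² to 8² = 204
`running` takes the values: 0 → 1 → 5 → 14 → 30 → 55 → 91 → 140 → 204

Answer: 204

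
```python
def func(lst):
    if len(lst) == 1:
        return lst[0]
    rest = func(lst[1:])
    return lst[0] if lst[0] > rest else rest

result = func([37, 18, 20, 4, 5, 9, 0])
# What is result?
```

Recursive max over [37, 18, 20, 4, 5, 9, 0] = 37

Answer: 37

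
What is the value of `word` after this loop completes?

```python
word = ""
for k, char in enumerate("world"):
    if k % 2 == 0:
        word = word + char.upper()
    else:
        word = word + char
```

Uppercase even positions in 'world'
`word` takes the values: "" → "W" → "Wo" → "WoR" → "WoRl" → "WoRlD"

Answer: "WoRlD"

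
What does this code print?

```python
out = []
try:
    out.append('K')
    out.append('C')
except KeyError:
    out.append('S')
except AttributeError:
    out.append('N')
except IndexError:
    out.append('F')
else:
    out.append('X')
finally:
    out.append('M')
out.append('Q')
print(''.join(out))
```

Execution trace: 'K' (try body) → 'C' (try body, no exception) → 'X' (else) → 'M' (finally) → 'Q' (after the try/except). Output: KCXMQ

Answer: KCXMQ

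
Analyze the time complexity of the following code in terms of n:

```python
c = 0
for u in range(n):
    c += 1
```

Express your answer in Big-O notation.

Each loop level contributes: n. Multiplying the contributions gives O(n).

Answer: O(n)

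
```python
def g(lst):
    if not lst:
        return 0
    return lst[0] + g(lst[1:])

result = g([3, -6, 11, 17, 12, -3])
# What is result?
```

3 + (-6) + 11 + 17 + 12 + (-3) + 0 = 34

Answer: 34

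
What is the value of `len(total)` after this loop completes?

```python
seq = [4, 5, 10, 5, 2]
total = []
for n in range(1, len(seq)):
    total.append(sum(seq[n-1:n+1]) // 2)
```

Number of 2-element averages
`total` takes the values: [] → [4] → [4, 7] → [4, 7, 7] → [4, 7, 7, 3]
So `len(total)` = 4

Answer: 4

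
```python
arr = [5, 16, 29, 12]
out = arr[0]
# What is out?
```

Trace:
`arr = [5, 16, 29, 12]` → arr = [5, 16, 29, 12]
`out = arr[0]` → out = 5
So out = 5

Answer: 5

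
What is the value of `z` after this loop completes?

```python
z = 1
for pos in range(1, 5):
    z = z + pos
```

Start at 1, add 1 through 4
`z` takes the values: 1 → 2 → 4 → 7 → 11

Answer: 11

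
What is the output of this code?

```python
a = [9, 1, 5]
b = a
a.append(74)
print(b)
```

Key concept: basic list aliasing.
Step by step:
`a = [9, 1, 5]` → a = [9, 1, 5]
`b = a` → b = [9, 1, 5] (same object as a)
`a.append(74)` → a = [9, 1, 5, 74] (same object as b); b = [9, 1, 5, 74] (same object as a)
`print(b)` → prints [9, 1, 5, 74]

Answer: [9, 1, 5, 74]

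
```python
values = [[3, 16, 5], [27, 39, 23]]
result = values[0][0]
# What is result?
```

Trace:
`values = [[3, 16, 5], [27, 39, 23]]` → values = [[3, 16, 5], [27, 39, 23]]
`result = values[0][0]` → result = 3
So result = 3

Answer: 3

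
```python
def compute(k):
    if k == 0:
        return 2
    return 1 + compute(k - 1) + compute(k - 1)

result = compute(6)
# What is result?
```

compute(k) = 1 + 2·compute(k-1), compute(0)=2. Closed form: (2+1)·2^6 - 1 = 191.

Answer: 191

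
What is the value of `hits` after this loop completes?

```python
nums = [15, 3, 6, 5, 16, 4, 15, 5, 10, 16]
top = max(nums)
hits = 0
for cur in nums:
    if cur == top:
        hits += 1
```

Count of max value 16 in [15, 3, 6, 5, 16, 4, 15, 5, 10, 16]
`hits` takes the values: 0 → 1 → 2

Answer: 2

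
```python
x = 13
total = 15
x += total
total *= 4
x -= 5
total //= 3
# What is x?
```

Trace:
`x = 13` → x = 13
`total = 15` → total = 15
`x += total` → x = 28
`total *= 4` → total = 60
`x -= 5` → x = 23
`total //= 3` → total = 20
So x = 23

Answer: 23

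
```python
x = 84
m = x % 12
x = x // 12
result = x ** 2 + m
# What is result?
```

Trace:
`x = 84` → x = 84
`m = x % 12` → m = 0
`x = x // 12` → x = 7
`result = x ** 2 + m` → result = 49
So result = 49

Answer: 49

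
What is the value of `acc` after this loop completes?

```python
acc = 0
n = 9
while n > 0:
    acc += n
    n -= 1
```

Sum 9 down to 1
`acc` takes the values: 0 → 9 → 17 → 24 → 30 → 35 → 39 → 42 → 44 → 45

Answer: 45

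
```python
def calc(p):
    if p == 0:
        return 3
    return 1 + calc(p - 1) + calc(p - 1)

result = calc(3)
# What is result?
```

calc(p) = 1 + 2·calc(p-1), calc(0)=3. Closed form: (3+1)·2^3 - 1 = 31.

Answer: 31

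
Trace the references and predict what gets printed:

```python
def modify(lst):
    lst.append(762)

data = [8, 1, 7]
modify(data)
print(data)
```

Key concept: function modifies passed list.
Step by step:
`data = [8, 1, 7]` → data = [8, 1, 7]
`modify(data)` → data = [8, 1, 7, 762]
`print(data)` → prints [8, 1, 7, 762]

Answer: [8, 1, 7, 762]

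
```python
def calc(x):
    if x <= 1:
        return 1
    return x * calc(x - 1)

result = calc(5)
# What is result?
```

calc(5) = 5 * 4 * 3 * 2 * 1 = 120

Answer: 120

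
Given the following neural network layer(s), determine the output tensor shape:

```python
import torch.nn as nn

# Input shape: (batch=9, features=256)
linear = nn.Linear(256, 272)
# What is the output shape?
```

Input: (9, 256) -> Output: (9, 272)

Answer: (9, 272)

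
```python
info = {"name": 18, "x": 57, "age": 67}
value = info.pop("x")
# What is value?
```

Trace:
`info = {"name": 18, "x": 57, "age": 67}` → info = {'name': 18, 'x': 57, 'age': 67}
`value = info.pop("x")` → info = {'name': 18, 'age': 67}; value = 57
So value = 57

Answer: 57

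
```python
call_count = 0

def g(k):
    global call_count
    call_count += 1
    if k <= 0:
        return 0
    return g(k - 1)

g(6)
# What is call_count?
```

Linear recursion stepping by 1: 7 calls from k=6 down to ≤0.

Answer: 7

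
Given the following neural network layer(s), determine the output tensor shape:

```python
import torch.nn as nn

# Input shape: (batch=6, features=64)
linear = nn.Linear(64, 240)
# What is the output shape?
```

Input: (6, 64) -> Output: (6, 240)

Answer: (6, 240)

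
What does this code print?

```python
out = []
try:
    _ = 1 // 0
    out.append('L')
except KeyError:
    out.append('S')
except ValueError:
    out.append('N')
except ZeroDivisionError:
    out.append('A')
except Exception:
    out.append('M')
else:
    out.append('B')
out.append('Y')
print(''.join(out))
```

Execution trace: 'A' (except ZeroDivisionError) → 'Y' (after the try/except). Output: AY

Answer: AY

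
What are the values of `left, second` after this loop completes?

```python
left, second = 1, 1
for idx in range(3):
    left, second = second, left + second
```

Fibonacci: after 3 iterations
`left, second` takes the values: (1, 1) → (1, 2) → (2, 3) → (3, 5)

Answer: 3, 5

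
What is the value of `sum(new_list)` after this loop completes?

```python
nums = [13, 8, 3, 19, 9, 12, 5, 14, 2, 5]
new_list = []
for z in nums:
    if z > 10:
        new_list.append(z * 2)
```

Sum of doubled values > 10
`new_list` takes the values: [] → [26] → [26, 38] → [26, 38, 24] → [26, 38, 24, 28]
So `sum(new_list)` = 116

Answer: 116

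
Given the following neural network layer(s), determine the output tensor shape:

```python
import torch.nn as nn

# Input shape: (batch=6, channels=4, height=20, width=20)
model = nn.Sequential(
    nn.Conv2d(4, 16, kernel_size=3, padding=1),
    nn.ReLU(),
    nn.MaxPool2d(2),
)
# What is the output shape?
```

Input: (6, 4, 20, 20) -> after Conv2d: (6, 16, 20, 20) -> after ReLU: (6, 16, 20, 20) -> Output: (6, 16, 10, 10)

Answer: (6, 16, 10, 10)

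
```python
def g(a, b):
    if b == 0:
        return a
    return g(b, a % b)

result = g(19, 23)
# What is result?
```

g(19, 23) -> g(23, 19) -> g(19, 4) -> g(4, 3) -> g(3, 1) -> g(1, 0) -> 1

Answer: 1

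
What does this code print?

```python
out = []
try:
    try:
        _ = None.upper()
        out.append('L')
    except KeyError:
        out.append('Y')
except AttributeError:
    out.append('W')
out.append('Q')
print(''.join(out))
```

Execution trace: 'W' (outer except AttributeError) → 'Q' (after the try/except). Output: WQ

Answer: WQ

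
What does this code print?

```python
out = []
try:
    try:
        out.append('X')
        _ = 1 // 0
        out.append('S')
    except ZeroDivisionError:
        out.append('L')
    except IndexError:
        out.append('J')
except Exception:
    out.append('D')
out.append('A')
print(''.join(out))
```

Execution trace: 'X' (inner try body) → 'L' (inner except ZeroDivisionError) → 'A' (after the try/except). Output: XLA

Answer: XLA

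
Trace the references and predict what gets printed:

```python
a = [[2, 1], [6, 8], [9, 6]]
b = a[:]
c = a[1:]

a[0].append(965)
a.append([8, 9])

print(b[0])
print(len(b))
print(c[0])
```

Key concept: slice with nested mutation.
Step by step:
`a = [[2, 1], [6, 8], [9, 6]]` → a = [[2, 1], [6, 8], [9, 6]]
`b = a[:]` → b = [[2, 1], [6, 8], [9, 6]]
`c = a[1:]` → c = [[6, 8], [9, 6]]
`a[0].append(965)` → a = [[2, 1, 965], [6, 8], [9, 6]]; b = [[2, 1, 965], [6, 8], [9, 6]]
`a.append([8, 9])` → a = [[2, 1, 965], [6, 8], [9, 6], [8, 9]]
`print(b[0])` → prints [2, 1, 965]
`print(len(b))` → prints 3
`print(c[0])` → prints [6, 8]

Answer:
[2, 1, 965]
3
[6, 8]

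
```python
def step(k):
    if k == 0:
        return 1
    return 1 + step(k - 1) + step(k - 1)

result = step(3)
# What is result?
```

step(k) = 1 + 2·step(k-1), step(0)=1. Closed form: (1+1)·2^3 - 1 = 15.

Answer: 15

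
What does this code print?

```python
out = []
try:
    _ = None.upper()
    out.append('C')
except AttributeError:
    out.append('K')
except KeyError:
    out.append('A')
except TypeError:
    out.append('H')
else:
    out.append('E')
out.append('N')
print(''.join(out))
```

Execution trace: 'K' (except AttributeError) → 'N' (after the try/except). Output: KN

Answer: KN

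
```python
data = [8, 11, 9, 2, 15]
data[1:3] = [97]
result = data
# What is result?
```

Trace:
`data = [8, 11, 9, 2, 15]` → data = [8, 11, 9, 2, 15]
`data[1:3] = [97]` → data = [8, 97, 2, 15]
`result = data` → result = [8, 97, 2, 15]
So result = [8, 97, 2, 15]

Answer: [8, 97, 2, 15]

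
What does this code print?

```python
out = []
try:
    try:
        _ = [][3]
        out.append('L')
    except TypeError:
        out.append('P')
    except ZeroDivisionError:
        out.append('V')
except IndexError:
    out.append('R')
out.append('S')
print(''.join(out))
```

Execution trace: 'R' (outer except IndexError) → 'S' (after the try/except). Output: RS

Answer: RS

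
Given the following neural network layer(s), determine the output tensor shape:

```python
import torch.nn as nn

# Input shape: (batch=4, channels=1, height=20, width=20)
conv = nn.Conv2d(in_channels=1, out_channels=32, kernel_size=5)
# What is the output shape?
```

Input: (4, 1, 20, 20) -> Output: (4, 32, 16, 16)

Answer: (4, 32, 16, 16)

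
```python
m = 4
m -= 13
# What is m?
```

Trace:
`m = 4` → m = 4
`m -= 13` → m = -9
So m = -9

Answer: -9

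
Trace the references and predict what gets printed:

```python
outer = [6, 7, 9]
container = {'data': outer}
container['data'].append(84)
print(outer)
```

Key concept: dict holds reference to list.
Step by step:
`outer = [6, 7, 9]` → outer = [6, 7, 9]
`container = {'data': outer}` → container = {'data': [6, 7, 9]}
`container['data'].append(84)` → outer = [6, 7, 9, 84]; container = {'data': [6, 7, 9, 84]}
`print(outer)` → prints [6, 7, 9, 84]

Answer: [6, 7, 9, 84]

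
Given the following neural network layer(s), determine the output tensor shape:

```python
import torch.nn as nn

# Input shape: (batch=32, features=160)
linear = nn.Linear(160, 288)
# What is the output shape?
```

Input: (32, 160) -> Output: (32, 288)

Answer: (32, 288)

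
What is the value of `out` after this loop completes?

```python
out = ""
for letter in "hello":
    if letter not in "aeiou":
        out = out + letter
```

Remove vowels from 'hello'
`out` takes the values: "" → "h" → "hl" → "hll"

Answer: "hll"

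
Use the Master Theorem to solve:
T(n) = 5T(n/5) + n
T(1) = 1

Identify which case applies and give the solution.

a=5, b=5, f(n)=n. log_5(5) = 1. Since c=1 = 1, Case 2 applies: T(n) = Θ(n^log_b(a) · log n) = O(n log n).

Answer: O(n log n) - Case 2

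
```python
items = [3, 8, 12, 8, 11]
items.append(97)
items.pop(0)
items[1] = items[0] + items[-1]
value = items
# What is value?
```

Trace:
`items = [3, 8, 12, 8, 11]` → items = [3, 8, 12, 8, 11]
`items.append(97)` → items = [3, 8, 12, 8, 11, 97]
`items.pop(0)` → items = [8, 12, 8, 11, 97]
`items[1] = items[0] + items[-1]` → items = [8, 105, 8, 11, 97]
`value = items` → value = [8, 105, 8, 11, 97]
So value = [8, 105, 8, 11, 97]

Answer: [8, 105, 8, 11, 97]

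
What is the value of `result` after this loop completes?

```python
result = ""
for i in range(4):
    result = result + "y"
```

Repeat 'y' 4 times
`result` takes the values: "" → "y" → "yy" → "yyy" → "yyyy"

Answer: "yyyy"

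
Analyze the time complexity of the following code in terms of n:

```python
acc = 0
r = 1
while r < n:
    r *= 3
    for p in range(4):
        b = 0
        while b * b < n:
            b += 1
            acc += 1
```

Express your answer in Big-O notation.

Each loop level contributes: log n × 1 × √n. Multiplying the contributions gives O(√n log n).

Answer: O(√n log n)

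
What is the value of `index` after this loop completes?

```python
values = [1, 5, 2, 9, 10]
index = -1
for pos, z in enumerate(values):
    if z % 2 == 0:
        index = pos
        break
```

First even number index in [1, 5, 2, 9, 10]
`index` takes the values: -1 → 2

Answer: 2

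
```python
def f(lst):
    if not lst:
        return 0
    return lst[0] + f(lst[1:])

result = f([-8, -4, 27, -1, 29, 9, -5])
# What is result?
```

(-8) + (-4) + 27 + (-1) + 29 + 9 + (-5) + 0 = 47

Answer: 47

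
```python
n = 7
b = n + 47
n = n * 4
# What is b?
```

Trace:
`n = 7` → n = 7
`b = n + 47` → b = 54
`n = n * 4` → n = 28
So b = 54

Answer: 54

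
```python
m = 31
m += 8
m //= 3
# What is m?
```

Trace:
`m = 31` → m = 31
`m += 8` → m = 39
`m //= 3` → m = 13
So m = 13

Answer: 13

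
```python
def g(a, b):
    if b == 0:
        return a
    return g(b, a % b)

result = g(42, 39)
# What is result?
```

g(42, 39) -> g(39, 3) -> g(3, 0) -> 3

Answer: 3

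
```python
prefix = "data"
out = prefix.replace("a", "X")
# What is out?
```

Trace:
`prefix = "data"` → prefix = 'data'
`out = prefix.replace("a", "X")` → out = 'dXtX'
So out = 'dXtX'

Answer: 'dXtX'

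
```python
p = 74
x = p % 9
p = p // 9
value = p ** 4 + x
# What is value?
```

Trace:
`p = 74` → p = 74
`x = p % 9` → x = 2
`p = p // 9` → p = 8
`value = p ** 4 + x` → value = 4098
So value = 4098

Answer: 4098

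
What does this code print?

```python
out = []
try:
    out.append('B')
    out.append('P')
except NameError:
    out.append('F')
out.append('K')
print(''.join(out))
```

Execution trace: 'B' (try body) → 'P' (try body, no exception) → 'K' (after the try/except). Output: BPK

Answer: BPK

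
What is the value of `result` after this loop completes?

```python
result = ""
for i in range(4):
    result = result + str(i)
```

Concatenate digits 0 to 3
`result` takes the values: "" → "0" → "01" → "012" → "0123"

Answer: "0123"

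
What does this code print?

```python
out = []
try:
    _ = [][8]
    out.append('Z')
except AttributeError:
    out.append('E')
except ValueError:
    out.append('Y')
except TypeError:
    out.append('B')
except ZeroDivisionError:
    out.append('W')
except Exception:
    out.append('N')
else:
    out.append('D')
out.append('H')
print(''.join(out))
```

Execution trace: 'N' (except Exception) → 'H' (after the try/except). Output: NH

Answer: NH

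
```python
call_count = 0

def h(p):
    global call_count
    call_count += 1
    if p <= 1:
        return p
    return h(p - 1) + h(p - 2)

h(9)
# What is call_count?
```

Calls(p) = 1 + Calls(p-1) + Calls(p-2); Calls(0)=Calls(1)=1. For p=9 this gives 109.

Answer: 109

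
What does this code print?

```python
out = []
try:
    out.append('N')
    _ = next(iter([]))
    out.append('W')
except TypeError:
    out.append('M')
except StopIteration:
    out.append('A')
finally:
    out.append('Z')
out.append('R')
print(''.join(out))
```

Execution trace: 'N' (try body) → 'A' (except StopIteration) → 'Z' (finally) → 'R' (after the try/except). Output: NAZR

Answer: NAZR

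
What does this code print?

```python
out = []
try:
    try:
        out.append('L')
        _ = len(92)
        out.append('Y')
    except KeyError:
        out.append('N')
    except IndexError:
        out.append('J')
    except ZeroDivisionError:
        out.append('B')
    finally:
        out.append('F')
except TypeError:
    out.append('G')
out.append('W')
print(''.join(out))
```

Execution trace: 'L' (try body) → 'F' (finally) → 'G' (outer except TypeError) → 'W' (after the try/except). Output: LFGW

Answer: LFGW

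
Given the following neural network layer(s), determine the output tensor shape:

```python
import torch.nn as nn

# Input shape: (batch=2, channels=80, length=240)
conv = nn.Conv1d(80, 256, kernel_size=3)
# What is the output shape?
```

Input: (2, 80, 240) -> Output: (2, 256, 238)

Answer: (2, 256, 238)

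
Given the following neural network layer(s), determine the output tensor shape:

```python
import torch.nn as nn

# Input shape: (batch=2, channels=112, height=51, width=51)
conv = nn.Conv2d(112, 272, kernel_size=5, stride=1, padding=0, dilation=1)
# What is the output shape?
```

Input: (2, 112, 51, 51) -> Output: (2, 272, 47, 47)

Answer: (2, 272, 47, 47)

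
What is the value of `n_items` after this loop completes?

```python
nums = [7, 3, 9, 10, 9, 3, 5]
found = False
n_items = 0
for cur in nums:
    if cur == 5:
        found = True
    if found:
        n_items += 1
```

Count elements after first 5 in [7, 3, 9, 10, 9, 3, 5]
`n_items` takes the values: 0 → 1

Answer: 1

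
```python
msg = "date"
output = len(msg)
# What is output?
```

Trace:
`msg = "date"` → msg = 'date'
`output = len(msg)` → output = 4
So output = 4

Answer: 4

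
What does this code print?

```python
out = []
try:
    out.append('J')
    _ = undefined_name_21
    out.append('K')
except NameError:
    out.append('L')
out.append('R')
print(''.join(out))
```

Execution trace: 'J' (try body) → 'L' (except NameError) → 'R' (after the try/except). Output: JLR

Answer: JLR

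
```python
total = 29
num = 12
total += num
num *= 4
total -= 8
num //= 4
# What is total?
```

Trace:
`total = 29` → total = 29
`num = 12` → num = 12
`total += num` → total = 41
`num *= 4` → num = 48
`total -= 8` → total = 33
`num //= 4` → num = 12
So total = 33

Answer: 33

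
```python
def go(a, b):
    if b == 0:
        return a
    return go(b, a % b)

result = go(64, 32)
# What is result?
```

go(64, 32) -> go(32, 0) -> 32

Answer: 32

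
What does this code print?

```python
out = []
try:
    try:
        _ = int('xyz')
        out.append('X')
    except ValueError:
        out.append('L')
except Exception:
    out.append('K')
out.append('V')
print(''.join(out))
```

Execution trace: 'L' (inner except ValueError) → 'V' (after the try/except). Output: LV

Answer: LV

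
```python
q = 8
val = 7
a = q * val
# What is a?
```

Trace:
`q = 8` → q = 8
`val = 7` → val = 7
`a = q * val` → a = 56
So a = 56

Answer: 56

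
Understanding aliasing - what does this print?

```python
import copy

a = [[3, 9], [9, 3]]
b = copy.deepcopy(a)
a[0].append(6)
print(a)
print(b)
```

Key concept: deep copy is fully independent.
Step by step:
`a = [[3, 9], [9, 3]]` → a = [[3, 9], [9, 3]]
`b = copy.deepcopy(a)` → b = [[3, 9], [9, 3]]
`a[0].append(6)` → a = [[3, 9, 6], [9, 3]]
`print(a)` → prints [[3, 9, 6], [9, 3]]
`print(b)` → prints [[3, 9], [9, 3]]

Answer:
[[3, 9, 6], [9, 3]]
[[3, 9], [9, 3]]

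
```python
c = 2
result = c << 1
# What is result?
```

Trace:
`c = 2` → c = 2
`result = c << 1` → result = 4
So result = 4

Answer: 4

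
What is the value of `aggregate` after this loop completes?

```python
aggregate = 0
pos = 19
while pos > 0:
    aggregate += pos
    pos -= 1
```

Sum 19 down to 1
`aggregate` takes the values: 0 → 19 → 37 → 54 → 70 → 85 → 99 → 112 → 124 → 135 → 145 → 154 → 162 → 169 → 175 → 180 → 184 → 187 → 189 → 190

Answer: 190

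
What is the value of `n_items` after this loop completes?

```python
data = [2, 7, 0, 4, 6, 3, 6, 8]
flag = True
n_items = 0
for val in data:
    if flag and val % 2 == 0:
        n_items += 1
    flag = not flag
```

Count even values at even positions
`n_items` takes the values: 0 → 1 → 2 → 3 → 4

Answer: 4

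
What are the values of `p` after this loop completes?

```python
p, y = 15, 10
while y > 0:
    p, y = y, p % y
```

GCD of 15 and 10
`p` takes the values: 15 → 10 → 5

Answer: 5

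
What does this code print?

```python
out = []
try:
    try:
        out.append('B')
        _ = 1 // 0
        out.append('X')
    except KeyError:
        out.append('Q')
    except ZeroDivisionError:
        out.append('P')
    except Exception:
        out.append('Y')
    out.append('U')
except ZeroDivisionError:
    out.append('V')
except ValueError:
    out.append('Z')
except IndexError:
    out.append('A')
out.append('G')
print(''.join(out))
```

Execution trace: 'B' (inner try body) → 'P' (inner except ZeroDivisionError) → 'U' (try body, no exception) → 'G' (after the try/except). Output: BPUG

Answer: BPUG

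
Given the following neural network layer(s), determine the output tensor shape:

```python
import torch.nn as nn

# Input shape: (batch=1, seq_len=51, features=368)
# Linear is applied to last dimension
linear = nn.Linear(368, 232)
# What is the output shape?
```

Input: (1, 51, 368) -> Output: (1, 51, 232)

Answer: (1, 51, 232)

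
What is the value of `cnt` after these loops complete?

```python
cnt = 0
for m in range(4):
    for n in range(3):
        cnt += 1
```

4 * 3 = 12
`cnt` takes the values: 0 → 1 → 2 → 3 → 4 → 5 → 6 → 7 → 8 → 9 → 10 → 11 → 12

Answer: 12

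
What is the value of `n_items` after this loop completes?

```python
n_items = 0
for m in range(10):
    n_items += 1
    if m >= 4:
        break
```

Loop breaks when m reaches 4, n_items is 5
`n_items` takes the values: 0 → 1 → 2 → 3 → 4 → 5

Answer: 5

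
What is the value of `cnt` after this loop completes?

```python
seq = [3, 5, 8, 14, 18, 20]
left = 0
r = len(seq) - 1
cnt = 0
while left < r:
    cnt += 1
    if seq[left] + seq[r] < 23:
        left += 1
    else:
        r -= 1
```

Steps to find pair summing to 23
`cnt` takes the values: 0 → 1 → 2 → 3 → 4 → 5

Answer: 5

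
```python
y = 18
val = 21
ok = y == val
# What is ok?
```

Trace:
`y = 18` → y = 18
`val = 21` → val = 21
`ok = y == val` → ok = False
So ok = False

Answer: False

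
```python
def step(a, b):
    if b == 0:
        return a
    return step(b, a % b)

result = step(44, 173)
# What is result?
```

step(44, 173) -> step(173, 44) -> step(44, 41) -> step(41, 3) -> step(3, 2) -> step(2, 1) -> step(1, 0) -> 1

Answer: 1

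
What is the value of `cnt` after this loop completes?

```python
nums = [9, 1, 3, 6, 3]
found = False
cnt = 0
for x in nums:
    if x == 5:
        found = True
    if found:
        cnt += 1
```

Count elements after first 5 in [9, 1, 3, 6, 3]
`cnt` takes the values: 0

Answer: 0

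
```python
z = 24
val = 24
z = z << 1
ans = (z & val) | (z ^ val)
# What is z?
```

Trace:
`z = 24` → z = 24
`val = 24` → val = 24
`z = z << 1` → z = 48
`ans = (z & val) | (z ^ val)` → ans = 56
So z = 48

Answer: 48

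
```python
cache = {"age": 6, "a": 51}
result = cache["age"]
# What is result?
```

Trace:
`cache = {"age": 6, "a": 51}` → cache = {'age': 6, 'a': 51}
`result = cache["age"]` → result = 6
So result = 6

Answer: 6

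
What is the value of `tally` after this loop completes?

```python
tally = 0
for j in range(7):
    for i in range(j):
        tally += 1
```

Triangle number: 0+1+2+...+6
`tally` takes the values: 0 → 1 → 2 → 3 → 4 → 5 → 6 → 7 → 8 → 9 → 10 → 11 → 12 → 13 → 14 → 15 → 16 → 17 → 18 → 19 → 20 → 21

Answer: 21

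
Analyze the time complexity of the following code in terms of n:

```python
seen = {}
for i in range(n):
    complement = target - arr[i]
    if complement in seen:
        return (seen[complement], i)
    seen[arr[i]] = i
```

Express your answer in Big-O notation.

This is Two sum with hash map. Time complexity: O(n).

Answer: O(n)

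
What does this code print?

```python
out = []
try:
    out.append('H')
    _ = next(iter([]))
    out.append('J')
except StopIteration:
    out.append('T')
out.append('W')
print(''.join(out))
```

Execution trace: 'H' (try body) → 'T' (except StopIteration) → 'W' (after the try/except). Output: HTW

Answer: HTW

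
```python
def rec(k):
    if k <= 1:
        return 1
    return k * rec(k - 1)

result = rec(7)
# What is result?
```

rec(7) = 7 * 6 * 5 * 4 * 3 * 2 * 1 = 5040

Answer: 5040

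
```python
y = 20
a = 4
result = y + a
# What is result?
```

Trace:
`y = 20` → y = 20
`a = 4` → a = 4
`result = y + a` → result = 24
So result = 24

Answer: 24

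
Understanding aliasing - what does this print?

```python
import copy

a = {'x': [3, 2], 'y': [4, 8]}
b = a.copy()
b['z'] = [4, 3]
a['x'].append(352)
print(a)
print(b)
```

Key concept: shallow copy of dict with mutable values.
Step by step:
`a = {'x': [3, 2], 'y': [4, 8]}` → a = {'x': [3, 2], 'y': [4, 8]}
`b = a.copy()` → b = {'x': [3, 2], 'y': [4, 8]}
`b['z'] = [4, 3]` → b = {'x': [3, 2], 'y': [4, 8], 'z': [4, 3]}
`a['x'].append(352)` → a = {'x': [3, 2, 352], 'y': [4, 8]}; b = {'x': [3, 2, 352], 'y': [4, 8], 'z': [4, 3]}
`print(a)` → prints {'x': [3, 2, 352], 'y': [4, 8]}
`print(b)` → prints {'x': [3, 2, 352], 'y': [4, 8], 'z': [4, 3]}

Answer:
{'x': [3, 2, 352], 'y': [4, 8]}
{'x': [3, 2, 352], 'y': [4, 8], 'z': [4, 3]}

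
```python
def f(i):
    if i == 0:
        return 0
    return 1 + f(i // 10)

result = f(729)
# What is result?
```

Count of digits of 729: 3

Answer: 3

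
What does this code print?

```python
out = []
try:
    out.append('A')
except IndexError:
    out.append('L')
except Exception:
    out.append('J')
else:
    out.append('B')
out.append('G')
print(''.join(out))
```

Execution trace: 'A' (try body, no exception) → 'B' (else) → 'G' (after the try/except). Output: ABG

Answer: ABG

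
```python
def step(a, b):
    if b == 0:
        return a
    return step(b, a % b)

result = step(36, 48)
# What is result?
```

step(36, 48) -> step(48, 36) -> step(36, 12) -> step(12, 0) -> 12

Answer: 12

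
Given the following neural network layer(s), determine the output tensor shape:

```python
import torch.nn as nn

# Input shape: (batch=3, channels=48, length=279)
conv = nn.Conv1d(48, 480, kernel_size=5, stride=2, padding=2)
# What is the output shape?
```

Input: (3, 48, 279) -> Output: (3, 480, 140)

Answer: (3, 480, 140)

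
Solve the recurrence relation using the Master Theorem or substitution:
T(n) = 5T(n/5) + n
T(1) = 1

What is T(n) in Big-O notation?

By Master Theorem: a=5, b=5, f(n)=n. Since log_5(5) = 1 and f(n) = Θ(n^1), Case 2 applies. T(n) = O(n log n).

Answer: O(n log n)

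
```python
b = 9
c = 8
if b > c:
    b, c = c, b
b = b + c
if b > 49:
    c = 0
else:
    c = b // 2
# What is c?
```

Trace:
`b = 9` → b = 9
`c = 8` → c = 8
`if b > c: ...` → b > c is True → b = 8; c = 9
`b = b + c` → b = 17
`if b > 49: ...` → b > 49 is False, take else branch → c = 8
So c = 8

Answer: 8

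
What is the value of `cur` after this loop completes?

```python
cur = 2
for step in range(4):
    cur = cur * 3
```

Multiply by 3, 4 times: 2 * 3^4 = 162
`cur` takes the values: 2 → 6 → 18 → 54 → 162

Answer: 162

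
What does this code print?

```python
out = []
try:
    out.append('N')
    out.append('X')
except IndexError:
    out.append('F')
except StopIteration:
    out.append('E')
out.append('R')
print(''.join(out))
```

Execution trace: 'N' (try body) → 'X' (try body, no exception) → 'R' (after the try/except). Output: NXR

Answer: NXR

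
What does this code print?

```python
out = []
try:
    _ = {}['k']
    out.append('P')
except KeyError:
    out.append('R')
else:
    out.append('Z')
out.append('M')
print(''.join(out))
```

Execution trace: 'R' (except KeyError) → 'M' (after the try/except). Output: RM

Answer: RM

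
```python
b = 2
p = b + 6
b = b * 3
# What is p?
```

Trace:
`b = 2` → b = 2
`p = b + 6` → p = 8
`b = b * 3` → b = 6
So p = 8

Answer: 8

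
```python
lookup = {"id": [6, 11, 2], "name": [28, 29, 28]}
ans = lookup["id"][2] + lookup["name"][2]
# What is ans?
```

Trace:
`lookup = {"id": [6, 11, 2], "name": [28, 29, 28]}` → lookup = {'id': [6, 11, 2], 'name': [28, 29, 28]}
`ans = lookup["id"][2] + lookup["name"][2]` → ans = 30
So ans = 30

Answer: 30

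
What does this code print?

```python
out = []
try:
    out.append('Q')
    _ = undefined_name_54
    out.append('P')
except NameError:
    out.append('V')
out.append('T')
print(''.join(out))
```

Execution trace: 'Q' (try body) → 'V' (except NameError) → 'T' (after the try/except). Output: QVT

Answer: QVT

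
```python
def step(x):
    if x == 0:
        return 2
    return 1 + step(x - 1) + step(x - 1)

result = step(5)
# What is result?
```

step(x) = 1 + 2·step(x-1), step(0)=2. Closed form: (2+1)·2^5 - 1 = 95.

Answer: 95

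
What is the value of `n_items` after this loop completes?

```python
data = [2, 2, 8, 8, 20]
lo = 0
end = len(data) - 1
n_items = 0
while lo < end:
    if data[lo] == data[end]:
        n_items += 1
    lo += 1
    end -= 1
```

Count matching pairs from ends
`n_items` takes the values: 0

Answer: 0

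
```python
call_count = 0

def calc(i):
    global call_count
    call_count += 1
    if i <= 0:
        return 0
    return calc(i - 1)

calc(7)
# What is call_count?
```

Linear recursion stepping by 1: 8 calls from i=7 down to ≤0.

Answer: 8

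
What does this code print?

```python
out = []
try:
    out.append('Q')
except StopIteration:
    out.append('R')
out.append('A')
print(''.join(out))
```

Execution trace: 'Q' (try body, no exception) → 'A' (after the try/except). Output: QA

Answer: QA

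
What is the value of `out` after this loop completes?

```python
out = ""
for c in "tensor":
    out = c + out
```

Reverse 'tensor'
`out` takes the values: "" → "t" → "et" → "net" → "snet" → "osnet" → "rosnet"

Answer: "rosnet"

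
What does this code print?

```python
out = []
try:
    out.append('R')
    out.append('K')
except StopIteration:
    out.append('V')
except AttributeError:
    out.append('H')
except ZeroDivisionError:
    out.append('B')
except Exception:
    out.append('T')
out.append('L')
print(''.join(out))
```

Execution trace: 'R' (try body) → 'K' (try body, no exception) → 'L' (after the try/except). Output: RKL

Answer: RKL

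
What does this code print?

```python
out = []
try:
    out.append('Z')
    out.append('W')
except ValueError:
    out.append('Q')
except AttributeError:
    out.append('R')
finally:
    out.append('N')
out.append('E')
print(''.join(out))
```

Execution trace: 'Z' (try body) → 'W' (try body, no exception) → 'N' (finally) → 'E' (after the try/except). Output: ZWNE

Answer: ZWNE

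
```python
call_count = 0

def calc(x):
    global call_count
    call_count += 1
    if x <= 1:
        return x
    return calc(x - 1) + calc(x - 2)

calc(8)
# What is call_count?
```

Calls(x) = 1 + Calls(x-1) + Calls(x-2); Calls(0)=Calls(1)=1. For x=8 this gives 67.

Answer: 67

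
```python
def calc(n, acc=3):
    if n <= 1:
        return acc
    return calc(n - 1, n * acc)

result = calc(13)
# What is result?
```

Accumulator trace (n, acc): (13, 3) -> (12, 39) -> (11, 468) -> (10, 5148) -> (9, 51480) -> (8, 463320) -> (7, 3706560) -> (6, 25945920) -> (5, 155675520) -> (4, 778377600) -> (3, 3113510400) -> (2, 9340531200) -> (1, 18681062400) -> return 18681062400

Answer: 18681062400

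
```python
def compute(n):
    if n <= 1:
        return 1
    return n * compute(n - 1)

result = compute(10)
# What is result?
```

compute(10) = 10 * 9 * 8 * 7 * 6 * 5 * 4 * 3 * 2 * 1 = 3628800

Answer: 3628800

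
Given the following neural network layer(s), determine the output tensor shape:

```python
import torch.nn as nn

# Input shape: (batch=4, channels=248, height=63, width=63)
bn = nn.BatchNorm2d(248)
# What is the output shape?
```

Input: (4, 248, 63, 63) -> Output: (4, 248, 63, 63)

Answer: (4, 248, 63, 63)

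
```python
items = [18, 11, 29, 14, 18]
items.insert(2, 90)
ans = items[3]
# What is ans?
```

Trace:
`items = [18, 11, 29, 14, 18]` → items = [18, 11, 29, 14, 18]
`items.insert(2, 90)` → items = [18, 11, 90, 29, 14, 18]
`ans = items[3]` → ans = 29
So ans = 29

Answer: 29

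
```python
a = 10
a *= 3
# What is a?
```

Trace:
`a = 10` → a = 10
`a *= 3` → a = 30
So a = 30

Answer: 30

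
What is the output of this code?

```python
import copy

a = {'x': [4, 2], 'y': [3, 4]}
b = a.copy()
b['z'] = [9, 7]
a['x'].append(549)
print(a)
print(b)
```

Key concept: shallow copy of dict with mutable values.
Step by step:
`a = {'x': [4, 2], 'y': [3, 4]}` → a = {'x': [4, 2], 'y': [3, 4]}
`b = a.copy()` → b = {'x': [4, 2], 'y': [3, 4]}
`b['z'] = [9, 7]` → b = {'x': [4, 2], 'y': [3, 4], 'z': [9, 7]}
`a['x'].append(549)` → a = {'x': [4, 2, 549], 'y': [3, 4]}; b = {'x': [4, 2, 549], 'y': [3, 4], 'z': [9, 7]}
`print(a)` → prints {'x': [4, 2, 549], 'y': [3, 4]}
`print(b)` → prints {'x': [4, 2, 549], 'y': [3, 4], 'z': [9, 7]}

Answer:
{'x': [4, 2, 549], 'y': [3, 4]}
{'x': [4, 2, 549], 'y': [3, 4], 'z': [9, 7]}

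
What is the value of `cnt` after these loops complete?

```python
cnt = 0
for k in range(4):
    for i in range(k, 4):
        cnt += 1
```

Upper triangle: 4 + 3 + ... + 1
`cnt` takes the values: 0 → 1 → 2 → 3 → 4 → 5 → 6 → 7 → 8 → 9 → 10

Answer: 10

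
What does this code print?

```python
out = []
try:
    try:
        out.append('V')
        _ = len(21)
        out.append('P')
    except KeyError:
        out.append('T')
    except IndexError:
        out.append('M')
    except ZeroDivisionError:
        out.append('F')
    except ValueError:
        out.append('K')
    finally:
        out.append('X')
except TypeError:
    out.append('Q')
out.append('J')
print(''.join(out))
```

Execution trace: 'V' (try body) → 'X' (finally) → 'Q' (outer except TypeError) → 'J' (after the try/except). Output: VXQJ

Answer: VXQJ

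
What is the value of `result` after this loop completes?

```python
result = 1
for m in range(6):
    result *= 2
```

2^6 = 64
`result` takes the values: 1 → 2 → 4 → 8 → 16 → 32 → 64

Answer: 64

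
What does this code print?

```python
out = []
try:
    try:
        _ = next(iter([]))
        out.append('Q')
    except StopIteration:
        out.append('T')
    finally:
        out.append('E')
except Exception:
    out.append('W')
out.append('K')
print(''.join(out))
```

Execution trace: 'T' (inner except StopIteration) → 'E' (inner finally) → 'K' (after the try/except). Output: TEK

Answer: TEK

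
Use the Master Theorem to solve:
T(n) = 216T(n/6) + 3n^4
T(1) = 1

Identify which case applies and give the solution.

a=216, b=6, f(n)=3n^4. log_6(216) = 3. Since c=4 > 3 and the regularity condition holds (216(n/6)^4 = (216/6^4)n^4 with 216/6^4 < 1), Case 3 applies: T(n) = Θ(f(n)) = O(n^4).

Answer: O(n^4) - Case 3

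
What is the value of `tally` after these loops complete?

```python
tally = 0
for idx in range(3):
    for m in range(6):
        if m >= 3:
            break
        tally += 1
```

Inner breaks at 3, outer runs 3 times
`tally` takes the values: 0 → 1 → 2 → 3 → 4 → 5 → 6 → 7 → 8 → 9

Answer: 9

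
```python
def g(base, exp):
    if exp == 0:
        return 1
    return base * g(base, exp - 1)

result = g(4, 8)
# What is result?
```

g(4, 8) = 4 * 4 * 4 * 4 * 4 * 4 * 4 * 4 = 65536

Answer: 65536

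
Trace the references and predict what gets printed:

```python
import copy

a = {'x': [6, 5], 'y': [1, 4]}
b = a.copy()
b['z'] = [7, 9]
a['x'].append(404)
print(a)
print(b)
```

Key concept: shallow copy of dict with mutable values.
Step by step:
`a = {'x': [6, 5], 'y': [1, 4]}` → a = {'x': [6, 5], 'y': [1, 4]}
`b = a.copy()` → b = {'x': [6, 5], 'y': [1, 4]}
`b['z'] = [7, 9]` → b = {'x': [6, 5], 'y': [1, 4], 'z': [7, 9]}
`a['x'].append(404)` → a = {'x': [6, 5, 404], 'y': [1, 4]}; b = {'x': [6, 5, 404], 'y': [1, 4], 'z': [7, 9]}
`print(a)` → prints {'x': [6, 5, 404], 'y': [1, 4]}
`print(b)` → prints {'x': [6, 5, 404], 'y': [1, 4], 'z': [7, 9]}

Answer:
{'x': [6, 5, 404], 'y': [1, 4]}
{'x': [6, 5, 404], 'y': [1, 4], 'z': [7, 9]}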